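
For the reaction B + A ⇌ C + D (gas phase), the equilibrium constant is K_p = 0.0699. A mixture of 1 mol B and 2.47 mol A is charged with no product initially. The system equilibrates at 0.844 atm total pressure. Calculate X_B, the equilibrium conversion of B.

Let X = conversion of B (basis 1 mol B); extent of reaction ξ = X.
Species balance: n_B = 1 − X; n_A = 2.47 − X; n_C = X; n_D = X.
Since Δν = 0, n_T = 3.47 throughout.
With p_i = (n_i/n_T)P, K_p = p_C p_D / (p_B p_A).
Setting this equal to 0.0699 and taking the physical root (0 < X < 1) gives X = 0.320.

X = 0.320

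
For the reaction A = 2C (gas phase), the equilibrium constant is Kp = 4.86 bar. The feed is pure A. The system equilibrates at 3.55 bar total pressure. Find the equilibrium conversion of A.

X = 0.505

Take 1 mol A as basis and let X be its fractional conversion, so ξ = X.
Moles: n_A = 1 − X; n_C = 2X.
Summing: n_T = 1 + X.
Mole fractions y_i = n_i/n_T; Kp = p_C^2 / (p_A) with p_i = y_i·P.
Equating to 4.86 bar and solving on 0 < X < 1: X = 0.505.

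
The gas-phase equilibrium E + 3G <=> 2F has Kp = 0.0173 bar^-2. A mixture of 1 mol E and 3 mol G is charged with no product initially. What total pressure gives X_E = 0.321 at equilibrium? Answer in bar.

Take 1 mol E as basis and let X be its fractional conversion, so ξ = X.
At extent ξ: n_E = 1 − X; n_G = 3 − 3X; n_F = 2X.
n_T = Σnᵢ = 4 − 2X.
Kp = p_F^2 / (p_E p_G^3) with p_i = (n_i/n_T)·P.
At X = 0.321: the mole-fraction product g(X) = Π y_i^ν_i = 0.8098. Since Kp = g(X)·P^{-2}, P = (g/Kp)^(1/2) = (0.8098/0.0173)^(1/2) = 6.84 bar.

P = 6.84 bar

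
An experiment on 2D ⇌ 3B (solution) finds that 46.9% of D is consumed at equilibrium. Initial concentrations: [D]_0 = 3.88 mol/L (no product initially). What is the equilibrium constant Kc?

Kc = 4.79 mol/L

Let X = conversion of D.
Concentrations: [D] = 3.88 − 3.88X; [B] = 5.82X.
At X = 0.469: [D] = 2.06, [B] = 2.73.
Kc = [B]^3 / ([D]^2) = 4.79 mol/L.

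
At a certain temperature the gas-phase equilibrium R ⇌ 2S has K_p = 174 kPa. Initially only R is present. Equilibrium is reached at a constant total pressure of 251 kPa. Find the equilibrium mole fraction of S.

y_S = 0.555

Let X = conversion of R (basis 1 mol R); extent of reaction ξ = X.
Moles: n_R = 1 − X; n_S = 2X.
Total moles n_T = 1 + X.
With p_i = (n_i/n_T)P, K_p = p_S^2 / (p_R).
Equating to 174 kPa and solving on 0 < X < 1: X = 0.384.
Then n_S = 0.769, n_T = 1.38, so y_S = 0.555.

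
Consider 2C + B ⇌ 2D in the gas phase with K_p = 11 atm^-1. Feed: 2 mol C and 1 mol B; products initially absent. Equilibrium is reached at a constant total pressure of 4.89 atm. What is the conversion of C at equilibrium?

X = 0.720

Basis: 2 mol C initially; let X = conversion of C. Extent ξ = X.
Species balance: n_C = 2 − 2X; n_B = 1 − X; n_D = 2X.
n_T = Σnᵢ = 3 − X.
With p_i = (n_i/n_T)P, K_p = p_D^2 / (p_C^2 p_B).
Substituting and setting equal to 11 atm^-1 gives a polynomial in X; the root in (0,1) is X = 0.720.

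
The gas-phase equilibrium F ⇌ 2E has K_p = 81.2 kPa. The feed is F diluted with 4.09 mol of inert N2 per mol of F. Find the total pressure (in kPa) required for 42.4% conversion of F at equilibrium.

Basis: 1 mol F initially; let X = conversion of F. Extent ξ = X.
Mole table: n_F = 1 − X; n_E = 2X; n_I = 4.09 (inert).
Summing: n_T = 5.09 + X.
K_p = p_E^2 / (p_F) with p_i = (n_i/n_T)·P.
At X = 0.424: the mole-fraction product g(X) = Π y_i^ν_i = 0.2264. Since K_p = g(X)·P^{1}, P = (K_p/g)^(1/1) = (81.2/0.2264)^(1/1) = 359 kPa.

P = 359 kPa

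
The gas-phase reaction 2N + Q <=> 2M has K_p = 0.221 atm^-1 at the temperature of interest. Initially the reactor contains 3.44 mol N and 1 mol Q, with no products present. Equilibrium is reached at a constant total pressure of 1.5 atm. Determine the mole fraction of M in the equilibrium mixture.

y_M = 0.158

Let X = conversion of Q (basis 1 mol Q); extent of reaction ξ = X.
Mole table: n_N = 3.44 − 2X; n_Q = 1 − X; n_M = 2X.
n_T = Σnᵢ = 4.44 − X.
With p_i = (n_i/n_T)P, K_p = p_M^2 / (p_N^2 p_Q).
Equating to 0.221 atm^-1 and solving on 0 < X < 1: X = 0.325.
Then n_M = 0.65, n_T = 4.11, so y_M = 0.158.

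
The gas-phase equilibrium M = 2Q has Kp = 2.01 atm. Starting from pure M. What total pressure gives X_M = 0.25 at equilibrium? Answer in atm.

P = 7.54 atm

Basis: 1 mol M initially; let X = conversion of M. Extent ξ = X.
Moles: n_M = 1 − X; n_Q = 2X.
Total moles n_T = 1 + X.
Kp = p_Q^2 / (p_M) with p_i = (n_i/n_T)·P.
At X = 0.25: the mole-fraction product g(X) = Π y_i^ν_i = 0.2667. Since Kp = g(X)·P^{1}, P = (Kp/g)^(1/1) = (2.01/0.2667)^(1/1) = 7.54 atm.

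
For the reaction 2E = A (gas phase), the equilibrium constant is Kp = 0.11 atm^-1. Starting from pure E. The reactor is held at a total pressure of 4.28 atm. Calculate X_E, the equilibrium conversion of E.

Basis: 1 mol E initially; let X = conversion of E. Extent ξ = 0.5X.
Species balance: n_E = 1 − X; n_A = 0.5X.
n_T = Σnᵢ = 1 − 0.5X.
Mole fractions y_i = n_i/n_T; Kp = p_A / (p_E^2) with p_i = y_i·P.
Equating to 0.11 atm^-1 and solving on 0 < X < 1: X = 0.411.

X = 0.411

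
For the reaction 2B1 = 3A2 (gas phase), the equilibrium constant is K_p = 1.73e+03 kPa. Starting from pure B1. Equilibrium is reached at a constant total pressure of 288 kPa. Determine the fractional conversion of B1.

Basis: 1 mol B1 initially; let X = conversion of B1. Extent ξ = 0.5X.
Mole table: n_B1 = 1 − X; n_A2 = 1.5X.
n_T = Σnᵢ = 1 + 0.5X.
With p_i = (n_i/n_T)P, K_p = p_A2^3 / (p_B1^2).
Substituting and setting equal to 1.73e+03 kPa gives a polynomial in X; the root in (0,1) is X = 0.655.

X = 0.655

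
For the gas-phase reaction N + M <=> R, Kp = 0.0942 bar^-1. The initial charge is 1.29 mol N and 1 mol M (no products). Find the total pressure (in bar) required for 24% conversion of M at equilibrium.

P = 6.55 bar

Take 1 mol M as basis and let X be its fractional conversion, so ξ = X.
Mole table: n_N = 1.29 − X; n_M = 1 − X; n_R = X.
Summing: n_T = 2.29 − X.
Kp = p_R / (p_N p_M) with p_i = (n_i/n_T)·P.
At X = 0.24: the mole-fraction product g(X) = Π y_i^ν_i = 0.6165. Since Kp = g(X)·P^{-1}, P = (g/Kp)^(1/1) = (0.6165/0.0942)^(1/1) = 6.55 bar.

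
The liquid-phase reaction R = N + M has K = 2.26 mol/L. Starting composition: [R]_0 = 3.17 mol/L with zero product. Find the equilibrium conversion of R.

X = 0.560

Let X = conversion of R; extent ξ = 3.17·X mol/L.
Concentrations: [R] = 3.17 − 3.17X; [N] = 3.17X; [M] = 3.17X.
K = [N] [M] / ([R]).
Equating to 2.26 mol/L: the physical root is X = 0.560.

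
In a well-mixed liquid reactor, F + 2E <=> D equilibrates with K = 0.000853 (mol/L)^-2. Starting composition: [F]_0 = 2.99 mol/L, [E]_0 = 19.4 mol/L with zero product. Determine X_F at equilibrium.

X = 0.218

Let X = conversion of F; extent ξ = 2.99·X mol/L.
Concentrations: [F] = 2.99 − 2.99X; [E] = 19.4 − 5.98X; [D] = 2.99X.
K = [D] / ([F] [E]^2).
Solving K = 0.000853 for X ∈ (0,1): X = 0.218.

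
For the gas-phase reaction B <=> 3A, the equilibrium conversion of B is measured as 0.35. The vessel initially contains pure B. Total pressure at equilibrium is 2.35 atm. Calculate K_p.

Take 1 mol B as basis and let X be its fractional conversion, so ξ = X.
At extent ξ: n_B = 1 − X; n_A = 3X.
Summing: n_T = 1 + 2X.
At X = 0.35: n_B = 0.65, n_A = 1.05, n_T = 1.7.
p_i = (n_i/n_T)·P. K_p = p_A^3 / (p_B) = 3.4 atm^2.

K_p = 3.4 atm^2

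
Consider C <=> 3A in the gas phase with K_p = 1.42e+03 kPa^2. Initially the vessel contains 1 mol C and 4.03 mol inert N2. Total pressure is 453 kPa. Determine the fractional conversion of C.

X = 0.183

Basis: 1 mol C initially; let X = conversion of C. Extent ξ = X.
Mole table: n_C = 1 − X; n_A = 3X; n_I = 4.03 (inert).
Summing: n_T = 5.03 + 2X.
With p_i = (n_i/n_T)P, K_p = p_A^3 / (p_C).
Equating to 1.42e+03 kPa^2 and solving on 0 < X < 1: X = 0.183.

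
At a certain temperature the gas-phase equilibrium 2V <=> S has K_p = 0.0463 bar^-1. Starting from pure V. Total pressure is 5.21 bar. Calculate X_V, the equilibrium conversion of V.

X = 0.287

Take 1 mol V as basis and let X be its fractional conversion, so ξ = 0.5X.
At extent ξ: n_V = 1 − X; n_S = 0.5X.
Summing: n_T = 1 − 0.5X.
y_i = n_i/n_T, p_i = y_i·P. K_p = p_S / (p_V^2).
Equating to 0.0463 bar^-1 and solving on 0 < X < 1: X = 0.287.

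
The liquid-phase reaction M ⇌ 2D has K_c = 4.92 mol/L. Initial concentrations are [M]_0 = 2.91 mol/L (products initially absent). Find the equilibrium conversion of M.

Let X = conversion of M; extent ξ = 2.91·X mol/L.
Concentrations: [M] = 2.91 − 2.91X; [D] = 5.82X.
K_c = [D]^2 / ([M]).
Equating to 4.92 mol/L: the physical root is X = 0.472.

X = 0.472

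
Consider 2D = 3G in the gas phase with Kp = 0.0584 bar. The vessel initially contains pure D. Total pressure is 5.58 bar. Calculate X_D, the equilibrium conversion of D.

Basis: 1 mol D initially; let X = conversion of D. Extent ξ = 0.5X.
Species balance: n_D = 1 − X; n_G = 1.5X.
Summing: n_T = 1 + 0.5X.
Mole fractions y_i = n_i/n_T; Kp = p_G^3 / (p_D^2) with p_i = y_i·P.
Substituting and setting equal to 0.0584 bar gives a polynomial in X; the root in (0,1) is X = 0.135.

X = 0.135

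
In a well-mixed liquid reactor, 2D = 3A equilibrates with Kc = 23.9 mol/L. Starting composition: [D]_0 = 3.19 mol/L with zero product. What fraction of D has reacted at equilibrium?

X = 0.649

Let X = conversion of D; extent ξ = 3.19X/2 mol/L.
Concentrations: [D] = 3.19 − 3.19X; [A] = 4.79X.
Kc = [A]^3 / ([D]^2).
Solving Kc = 23.9 for X ∈ (0,1): X = 0.649.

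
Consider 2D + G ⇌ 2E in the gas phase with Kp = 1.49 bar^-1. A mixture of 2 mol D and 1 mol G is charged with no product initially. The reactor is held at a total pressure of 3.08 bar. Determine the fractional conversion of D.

Take 2 mol D as basis and let X be its fractional conversion, so ξ = X.
Species balance: n_D = 2 − 2X; n_G = 1 − X; n_E = 2X.
Summing: n_T = 3 − X.
With p_i = (n_i/n_T)P, Kp = p_E^2 / (p_D^2 p_G).
Setting this equal to 1.49 bar^-1 and taking the physical root (0 < X < 1) gives X = 0.491.

X = 0.491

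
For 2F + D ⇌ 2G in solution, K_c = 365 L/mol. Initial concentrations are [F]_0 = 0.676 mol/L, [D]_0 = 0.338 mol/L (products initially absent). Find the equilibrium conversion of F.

Let X = conversion of F; extent ξ = 0.676X/2 mol/L.
Concentrations: [F] = 0.676 − 0.676X; [D] = 0.338 − 0.338X; [G] = 0.676X.
K_c = [G]^2 / ([F]^2 [D]).
Setting equal to 365 and solving for X on (0,1) gives X = 0.824.

X = 0.824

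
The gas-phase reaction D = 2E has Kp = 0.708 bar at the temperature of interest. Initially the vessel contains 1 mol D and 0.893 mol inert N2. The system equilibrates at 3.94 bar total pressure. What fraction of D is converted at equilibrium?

X = 0.267

Basis: 1 mol D initially; let X = conversion of D. Extent ξ = X.
Species balance: n_D = 1 − X; n_E = 2X; n_I = 0.893 (inert).
n_T = Σnᵢ = 1.89 + X.
y_i = n_i/n_T, p_i = y_i·P. Kp = p_E^2 / (p_D).
This yields a degree-2 equation in X; solving on (0,1), X = 0.267.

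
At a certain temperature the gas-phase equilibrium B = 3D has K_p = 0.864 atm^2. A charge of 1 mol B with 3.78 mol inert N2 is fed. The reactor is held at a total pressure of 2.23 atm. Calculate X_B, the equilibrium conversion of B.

X = 0.480

Basis: 1 mol B initially; let X = conversion of B. Extent ξ = X.
Moles: n_B = 1 − X; n_D = 3X; n_I = 3.78 (inert).
n_T = Σnᵢ = 4.78 + 2X.
y_i = n_i/n_T, p_i = y_i·P. K_p = p_D^3 / (p_B).
Setting this equal to 0.864 atm^2 and taking the physical root (0 < X < 1) gives X = 0.480.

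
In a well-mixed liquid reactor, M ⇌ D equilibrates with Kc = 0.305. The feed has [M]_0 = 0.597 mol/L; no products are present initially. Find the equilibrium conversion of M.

X = 0.234

Let X = conversion of M; extent ξ = 0.597·X mol/L.
Concentrations: [M] = 0.597 − 0.597X; [D] = 0.597X.
Kc = [D] / ([M]).
Solving Kc = 0.305 for X ∈ (0,1): X = 0.234.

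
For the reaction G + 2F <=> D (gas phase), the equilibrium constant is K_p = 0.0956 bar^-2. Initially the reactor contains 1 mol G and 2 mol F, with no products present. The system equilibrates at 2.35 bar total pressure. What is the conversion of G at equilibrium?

X = 0.170

Take 1 mol G as basis and let X be its fractional conversion, so ξ = X.
Moles: n_G = 1 − X; n_F = 2 − 2X; n_D = X.
Summing: n_T = 3 − 2X.
Mole fractions y_i = n_i/n_T; K_p = p_D / (p_G p_F^2) with p_i = y_i·P.
Setting this equal to 0.0956 bar^-2 and taking the physical root (0 < X < 1) gives X = 0.170.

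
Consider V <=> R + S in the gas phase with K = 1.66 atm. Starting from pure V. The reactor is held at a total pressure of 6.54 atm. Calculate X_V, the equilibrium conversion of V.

X = 0.450

Take 1 mol V as basis and let X be its fractional conversion, so ξ = X.
Moles: n_V = 1 − X; n_R = X; n_S = X.
Total moles n_T = 1 + X.
Mole fractions y_i = n_i/n_T; K = p_R p_S / (p_V) with p_i = y_i·P.
This yields a degree-2 equation in X; solving on (0,1), X = 0.450.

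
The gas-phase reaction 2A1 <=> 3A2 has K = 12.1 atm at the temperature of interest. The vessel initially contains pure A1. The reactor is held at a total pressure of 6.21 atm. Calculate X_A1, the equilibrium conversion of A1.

X = 0.538

Take 1 mol A1 as basis and let X be its fractional conversion, so ξ = 0.5X.
Species balance: n_A1 = 1 − X; n_A2 = 1.5X.
Summing: n_T = 1 + 0.5X.
With p_i = (n_i/n_T)P, K = p_A2^3 / (p_A1^2).
This yields a degree-3 equation in X; solving on (0,1), X = 0.538.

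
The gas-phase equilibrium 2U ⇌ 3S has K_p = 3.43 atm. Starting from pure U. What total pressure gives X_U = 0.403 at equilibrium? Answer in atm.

Take 1 mol U as basis and let X be its fractional conversion, so ξ = 0.5X.
At extent ξ: n_U = 1 − X; n_S = 1.5X.
Summing: n_T = 1 + 0.5X.
K_p = p_S^3 / (p_U^2) with p_i = (n_i/n_T)·P.
At X = 0.403: the mole-fraction product g(X) = Π y_i^ν_i = 0.5158. Since K_p = g(X)·P^{1}, P = (K_p/g)^(1/1) = (3.43/0.5158)^(1/1) = 6.65 atm.

P = 6.65 atm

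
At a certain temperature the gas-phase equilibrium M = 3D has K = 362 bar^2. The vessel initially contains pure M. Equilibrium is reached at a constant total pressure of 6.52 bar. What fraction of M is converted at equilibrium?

Let X = conversion of M (basis 1 mol M); extent of reaction ξ = X.
Moles: n_M = 1 − X; n_D = 3X.
Total moles n_T = 1 + 2X.
y_i = n_i/n_T, p_i = y_i·P. K = p_D^3 / (p_M).
Substituting and setting equal to 362 bar^2 gives a polynomial in X; the root in (0,1) is X = 0.774.

X = 0.774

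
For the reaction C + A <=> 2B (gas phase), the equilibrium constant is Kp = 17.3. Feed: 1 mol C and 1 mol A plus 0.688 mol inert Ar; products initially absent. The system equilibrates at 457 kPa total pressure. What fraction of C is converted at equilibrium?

X = 0.675

Basis: 1 mol C initially; let X = conversion of C. Extent ξ = X.
Moles: n_C = 1 − X; n_A = 1 − X; n_B = 2X; n_I = 0.688 (inert).
Total moles n_T = 2.69 (Δν = 0, constant).
With p_i = (n_i/n_T)P, Kp = p_B^2 / (p_C p_A).
Setting this equal to 17.3 and taking the physical root (0 < X < 1) gives X = 0.675.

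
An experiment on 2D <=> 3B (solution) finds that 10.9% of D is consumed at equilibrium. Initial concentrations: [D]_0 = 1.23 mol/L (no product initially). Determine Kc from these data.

Let X = conversion of D.
Concentrations: [D] = 1.23 − 1.23X; [B] = 1.84X.
At X = 0.109: [D] = 1.1, [B] = 0.201.
Kc = [B]^3 / ([D]^2) = 0.00677 mol/L.

Kc = 0.00677 mol/L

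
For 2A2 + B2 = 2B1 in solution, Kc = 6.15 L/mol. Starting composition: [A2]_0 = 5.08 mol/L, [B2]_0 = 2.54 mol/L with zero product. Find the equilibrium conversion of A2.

X = 0.688

Let X = conversion of A2; extent ξ = 5.08X/2 mol/L.
Concentrations: [A2] = 5.08 − 5.08X; [B2] = 2.54 − 2.54X; [B1] = 5.08X.
Kc = [B1]^2 / ([A2]^2 [B2]).
Setting equal to 6.15 and solving for X on (0,1) gives X = 0.688.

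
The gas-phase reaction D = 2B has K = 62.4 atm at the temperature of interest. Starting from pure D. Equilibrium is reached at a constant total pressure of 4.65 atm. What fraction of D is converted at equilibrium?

Basis: 1 mol D initially; let X = conversion of D. Extent ξ = X.
At extent ξ: n_D = 1 − X; n_B = 2X.
n_T = Σnᵢ = 1 + X.
Mole fractions y_i = n_i/n_T; K = p_B^2 / (p_D) with p_i = y_i·P.
Substituting and setting equal to 62.4 atm gives a polynomial in X; the root in (0,1) is X = 0.878.

X = 0.878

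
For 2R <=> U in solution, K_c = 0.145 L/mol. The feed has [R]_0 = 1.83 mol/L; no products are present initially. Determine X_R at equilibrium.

Let X = conversion of R; extent ξ = 1.83X/2 mol/L.
Concentrations: [R] = 1.83 − 1.83X; [U] = 0.915X.
K_c = [U] / ([R]^2).
Setting equal to 0.145 and solving for X on (0,1) gives X = 0.277.

X = 0.277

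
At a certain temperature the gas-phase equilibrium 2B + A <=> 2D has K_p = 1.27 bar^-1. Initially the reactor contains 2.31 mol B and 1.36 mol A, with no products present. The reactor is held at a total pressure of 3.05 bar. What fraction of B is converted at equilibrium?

Basis: 2.31 mol B initially; let X = conversion of B. Extent ξ = 1.16X.
Mole table: n_B = 2.31 − 2.31X; n_A = 1.36 − 1.16X; n_D = 2.31X.
Summing: n_T = 3.67 − 1.16X.
With p_i = (n_i/n_T)P, K_p = p_D^2 / (p_B^2 p_A).
Substituting and setting equal to 1.27 bar^-1 gives a polynomial in X; the root in (0,1) is X = 0.498.

X = 0.498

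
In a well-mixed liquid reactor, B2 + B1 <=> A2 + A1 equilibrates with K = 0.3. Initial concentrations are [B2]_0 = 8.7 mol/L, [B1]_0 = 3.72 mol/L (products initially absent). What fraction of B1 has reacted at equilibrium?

Let X = conversion of B1; extent ξ = 3.72·X mol/L.
Concentrations: [B2] = 8.7 − 3.72X; [B1] = 3.72 − 3.72X; [A2] = 3.72X; [A1] = 3.72X.
K = [A2] [A1] / ([B2] [B1]).
Equating to 0.3: the physical root is X = 0.515.

X = 0.515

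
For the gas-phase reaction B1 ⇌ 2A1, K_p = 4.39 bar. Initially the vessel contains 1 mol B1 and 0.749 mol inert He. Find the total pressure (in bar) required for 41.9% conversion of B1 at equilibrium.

P = 7.87 bar

Basis: 1 mol B1 initially; let X = conversion of B1. Extent ξ = X.
Moles: n_B1 = 1 − X; n_A1 = 2X; n_I = 0.749 (inert).
Total moles n_T = 1.75 + X.
K_p = p_A1^2 / (p_B1) with p_i = (n_i/n_T)·P.
At X = 0.419: the mole-fraction product g(X) = Π y_i^ν_i = 0.5575. Since K_p = g(X)·P^{1}, P = (K_p/g)^(1/1) = (4.39/0.5575)^(1/1) = 7.87 bar.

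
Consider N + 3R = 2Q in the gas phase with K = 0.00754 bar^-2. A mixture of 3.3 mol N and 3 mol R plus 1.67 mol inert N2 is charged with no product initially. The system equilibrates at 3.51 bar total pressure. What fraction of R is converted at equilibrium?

Basis: 3 mol R initially; let X = conversion of R. Extent ξ = X.
Mole table: n_N = 3.3 − X; n_R = 3 − 3X; n_Q = 2X; n_I = 1.67 (inert).
Summing: n_T = 7.97 − 2X.
Mole fractions y_i = n_i/n_T; K = p_Q^2 / (p_N p_R^3) with p_i = y_i·P.
Setting this equal to 0.00754 bar^-2 and taking the physical root (0 < X < 1) gives X = 0.145.

X = 0.145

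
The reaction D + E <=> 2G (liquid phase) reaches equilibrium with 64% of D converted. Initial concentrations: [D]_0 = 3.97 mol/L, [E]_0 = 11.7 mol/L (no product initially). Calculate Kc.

Kc = 1.97

Let X = conversion of D.
Concentrations: [D] = 3.97 − 3.97X; [E] = 11.7 − 3.97X; [G] = 7.94X.
At X = 0.64: [D] = 1.43, [E] = 9.16, [G] = 5.08.
Kc = [G]^2 / ([D] [E]) = 1.97.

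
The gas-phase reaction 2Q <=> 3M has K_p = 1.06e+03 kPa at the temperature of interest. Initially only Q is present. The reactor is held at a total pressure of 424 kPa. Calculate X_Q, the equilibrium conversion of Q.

Basis: 1 mol Q initially; let X = conversion of Q. Extent ξ = 0.5X.
At extent ξ: n_Q = 1 − X; n_M = 1.5X.
Summing: n_T = 1 + 0.5X.
With p_i = (n_i/n_T)P, K_p = p_M^3 / (p_Q^2).
This yields a degree-3 equation in X; solving on (0,1), X = 0.565.

X = 0.565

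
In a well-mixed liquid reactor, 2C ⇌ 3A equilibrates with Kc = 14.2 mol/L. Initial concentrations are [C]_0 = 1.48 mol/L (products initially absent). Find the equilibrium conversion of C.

X = 0.673

Let X = conversion of C; extent ξ = 1.48X/2 mol/L.
Concentrations: [C] = 1.48 − 1.48X; [A] = 2.22X.
Kc = [A]^3 / ([C]^2).
This equals 14.2 at X = 0.673 (the root in 0 < X < 1).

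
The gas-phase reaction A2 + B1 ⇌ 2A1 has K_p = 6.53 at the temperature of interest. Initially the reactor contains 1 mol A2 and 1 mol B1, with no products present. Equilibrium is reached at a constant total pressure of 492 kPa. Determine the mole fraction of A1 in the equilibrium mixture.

Basis: 1 mol A2 initially; let X = conversion of A2. Extent ξ = X.
Species balance: n_A2 = 1 − X; n_B1 = 1 − X; n_A1 = 2X.
n_T stays at 2 (no change in mole number).
y_i = n_i/n_T, p_i = y_i·P. K_p = p_A1^2 / (p_A2 p_B1).
This yields a degree-2 equation in X; solving on (0,1), X = 0.561.
Then n_A1 = 1.12, n_T = 2, so y_A1 = 0.561.

y_A1 = 0.561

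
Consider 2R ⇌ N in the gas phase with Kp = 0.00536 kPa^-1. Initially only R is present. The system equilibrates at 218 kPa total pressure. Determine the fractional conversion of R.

X = 0.580

Let X = conversion of R (basis 1 mol R); extent of reaction ξ = 0.5X.
Mole table: n_R = 1 − X; n_N = 0.5X.
n_T = Σnᵢ = 1 − 0.5X.
Mole fractions y_i = n_i/n_T; Kp = p_N / (p_R^2) with p_i = y_i·P.
Substituting and setting equal to 0.00536 kPa^-1 gives a polynomial in X; the root in (0,1) is X = 0.580.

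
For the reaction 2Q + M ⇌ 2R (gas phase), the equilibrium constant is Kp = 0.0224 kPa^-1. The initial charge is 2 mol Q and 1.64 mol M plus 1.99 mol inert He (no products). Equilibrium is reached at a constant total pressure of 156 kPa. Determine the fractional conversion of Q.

X = 0.471

Basis: 2 mol Q initially; let X = conversion of Q. Extent ξ = X.
At extent ξ: n_Q = 2 − 2X; n_M = 1.64 − X; n_R = 2X; n_I = 1.99 (inert).
n_T = Σnᵢ = 5.63 − X.
Mole fractions y_i = n_i/n_T; Kp = p_R^2 / (p_Q^2 p_M) with p_i = y_i·P.
Setting this equal to 0.0224 kPa^-1 and taking the physical root (0 < X < 1) gives X = 0.471.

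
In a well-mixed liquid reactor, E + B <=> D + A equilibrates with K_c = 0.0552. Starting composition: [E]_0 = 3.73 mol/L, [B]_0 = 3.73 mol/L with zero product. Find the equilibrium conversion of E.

X = 0.190

Let X = conversion of E; extent ξ = 3.73·X mol/L.
Concentrations: [E] = 3.73 − 3.73X; [B] = 3.73 − 3.73X; [D] = 3.73X; [A] = 3.73X.
K_c = [D] [A] / ([E] [B]).
Setting equal to 0.0552 and solving for X on (0,1) gives X = 0.190.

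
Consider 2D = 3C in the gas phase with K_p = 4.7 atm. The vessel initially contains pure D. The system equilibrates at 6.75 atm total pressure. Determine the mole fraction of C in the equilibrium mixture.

Take 1 mol D as basis and let X be its fractional conversion, so ξ = 0.5X.
Moles: n_D = 1 − X; n_C = 1.5X.
Total moles n_T = 1 + 0.5X.
y_i = n_i/n_T, p_i = y_i·P. K_p = p_C^3 / (p_D^2).
Substituting and setting equal to 4.7 atm gives a polynomial in X; the root in (0,1) is X = 0.432.
Then n_C = 0.649, n_T = 1.22, so y_C = 0.533.

y_C = 0.533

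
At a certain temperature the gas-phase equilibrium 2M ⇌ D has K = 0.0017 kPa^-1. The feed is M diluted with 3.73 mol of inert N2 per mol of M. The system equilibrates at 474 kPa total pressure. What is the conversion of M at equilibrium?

Basis: 1 mol M initially; let X = conversion of M. Extent ξ = 0.5X.
At extent ξ: n_M = 1 − X; n_D = 0.5X; n_I = 3.73 (inert).
n_T = Σnᵢ = 4.73 − 0.5X.
Mole fractions y_i = n_i/n_T; K = p_D / (p_M^2) with p_i = y_i·P.
Equating to 0.0017 kPa^-1 and solving on 0 < X < 1: X = 0.215.

X = 0.215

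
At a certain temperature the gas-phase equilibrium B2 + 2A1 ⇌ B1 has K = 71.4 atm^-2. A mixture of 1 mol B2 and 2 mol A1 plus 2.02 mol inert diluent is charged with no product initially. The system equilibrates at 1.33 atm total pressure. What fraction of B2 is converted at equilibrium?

X = 0.736

Take 1 mol B2 as basis and let X be its fractional conversion, so ξ = X.
At extent ξ: n_B2 = 1 − X; n_A1 = 2 − 2X; n_B1 = X; n_I = 2.02 (inert).
Summing: n_T = 5.02 − 2X.
y_i = n_i/n_T, p_i = y_i·P. K = p_B1 / (p_B2 p_A1^2).
Substituting and setting equal to 71.4 atm^-2 gives a polynomial in X; the root in (0,1) is X = 0.736.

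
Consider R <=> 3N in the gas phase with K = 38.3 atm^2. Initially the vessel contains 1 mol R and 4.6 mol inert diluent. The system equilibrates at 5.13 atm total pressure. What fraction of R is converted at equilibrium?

Basis: 1 mol R initially; let X = conversion of R. Extent ξ = X.
Mole table: n_R = 1 − X; n_N = 3X; n_I = 4.6 (inert).
n_T = Σnᵢ = 5.6 + 2X.
With p_i = (n_i/n_T)P, K = p_N^3 / (p_R).
Substituting and setting equal to 38.3 atm^2 gives a polynomial in X; the root in (0,1) is X = 0.811.

X = 0.811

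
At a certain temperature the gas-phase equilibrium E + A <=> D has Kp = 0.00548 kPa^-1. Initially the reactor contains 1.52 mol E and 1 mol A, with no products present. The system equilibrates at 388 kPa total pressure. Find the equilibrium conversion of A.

Take 1 mol A as basis and let X be its fractional conversion, so ξ = X.
Mole table: n_E = 1.52 − X; n_A = 1 − X; n_D = X.
n_T = Σnᵢ = 2.52 − X.
y_i = n_i/n_T, p_i = y_i·P. Kp = p_D / (p_E p_A).
Equating to 0.00548 kPa^-1 and solving on 0 < X < 1: X = 0.516.

X = 0.516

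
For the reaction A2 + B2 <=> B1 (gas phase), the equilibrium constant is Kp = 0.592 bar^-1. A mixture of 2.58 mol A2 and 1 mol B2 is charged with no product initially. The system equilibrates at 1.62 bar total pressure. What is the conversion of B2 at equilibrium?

X = 0.397

Let X = conversion of B2 (basis 1 mol B2); extent of reaction ξ = X.
At extent ξ: n_A2 = 2.58 − X; n_B2 = 1 − X; n_B1 = X.
Total moles n_T = 3.58 − X.
y_i = n_i/n_T, p_i = y_i·P. Kp = p_B1 / (p_A2 p_B2).
Substituting and setting equal to 0.592 bar^-1 gives a polynomial in X; the root in (0,1) is X = 0.397.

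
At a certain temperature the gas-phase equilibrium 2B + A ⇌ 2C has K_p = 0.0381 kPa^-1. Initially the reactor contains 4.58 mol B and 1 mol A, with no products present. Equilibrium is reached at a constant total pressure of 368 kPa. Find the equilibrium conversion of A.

X = 0.873

Take 1 mol A as basis and let X be its fractional conversion, so ξ = X.
Mole table: n_B = 4.58 − 2X; n_A = 1 − X; n_C = 2X.
Summing: n_T = 5.58 − X.
y_i = n_i/n_T, p_i = y_i·P. K_p = p_C^2 / (p_B^2 p_A).
Setting this equal to 0.0381 kPa^-1 and taking the physical root (0 < X < 1) gives X = 0.873.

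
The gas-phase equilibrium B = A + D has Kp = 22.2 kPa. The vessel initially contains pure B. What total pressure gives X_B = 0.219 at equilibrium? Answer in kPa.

P = 441 kPa

Let X = conversion of B (basis 1 mol B); extent of reaction ξ = X.
At extent ξ: n_B = 1 − X; n_A = X; n_D = X.
Total moles n_T = 1 + X.
Kp = p_A p_D / (p_B) with p_i = (n_i/n_T)·P.
At X = 0.219: the mole-fraction product g(X) = Π y_i^ν_i = 0.05038. Since Kp = g(X)·P^{1}, P = (Kp/g)^(1/1) = (22.2/0.05038)^(1/1) = 441 kPa.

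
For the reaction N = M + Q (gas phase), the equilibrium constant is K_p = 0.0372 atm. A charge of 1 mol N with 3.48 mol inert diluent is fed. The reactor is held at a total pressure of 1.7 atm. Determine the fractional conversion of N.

Let X = conversion of N (basis 1 mol N); extent of reaction ξ = X.
Moles: n_N = 1 − X; n_M = X; n_Q = X; n_I = 3.48 (inert).
Total moles n_T = 4.48 + X.
y_i = n_i/n_T, p_i = y_i·P. K_p = p_M p_Q / (p_N).
This yields a degree-2 equation in X; solving on (0,1), X = 0.275.

X = 0.275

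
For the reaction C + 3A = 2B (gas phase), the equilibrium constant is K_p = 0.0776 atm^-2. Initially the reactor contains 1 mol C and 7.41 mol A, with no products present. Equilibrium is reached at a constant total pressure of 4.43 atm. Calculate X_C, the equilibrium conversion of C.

Take 1 mol C as basis and let X be its fractional conversion, so ξ = X.
Mole table: n_C = 1 − X; n_A = 7.41 − 3X; n_B = 2X.
Summing: n_T = 8.41 − 2X.
Mole fractions y_i = n_i/n_T; K_p = p_B^2 / (p_C p_A^3) with p_i = y_i·P.
Equating to 0.0776 atm^-2 and solving on 0 < X < 1: X = 0.652.

X = 0.652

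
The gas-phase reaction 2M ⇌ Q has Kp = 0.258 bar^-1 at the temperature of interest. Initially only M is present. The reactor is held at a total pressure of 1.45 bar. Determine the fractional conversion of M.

Let X = conversion of M (basis 1 mol M); extent of reaction ξ = 0.5X.
Moles: n_M = 1 − X; n_Q = 0.5X.
Total moles n_T = 1 − 0.5X.
y_i = n_i/n_T, p_i = y_i·P. Kp = p_Q / (p_M^2).
Equating to 0.258 bar^-1 and solving on 0 < X < 1: X = 0.367.

X = 0.367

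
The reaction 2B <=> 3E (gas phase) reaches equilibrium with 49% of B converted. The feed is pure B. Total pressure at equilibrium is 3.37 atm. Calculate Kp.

Let X = conversion of B (basis 1 mol B); extent of reaction ξ = 0.5X.
Mole table: n_B = 1 − X; n_E = 1.5X.
n_T = Σnᵢ = 1 + 0.5X.
At X = 0.49: n_B = 0.51, n_E = 0.735, n_T = 1.25.
p_i = (n_i/n_T)·P. Kp = p_E^3 / (p_B^2) = 4.13 atm.

Kp = 4.13 atm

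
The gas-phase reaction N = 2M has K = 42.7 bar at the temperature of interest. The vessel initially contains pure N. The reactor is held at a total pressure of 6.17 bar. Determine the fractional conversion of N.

X = 0.796

Basis: 1 mol N initially; let X = conversion of N. Extent ξ = X.
Species balance: n_N = 1 − X; n_M = 2X.
Summing: n_T = 1 + X.
Mole fractions y_i = n_i/n_T; K = p_M^2 / (p_N) with p_i = y_i·P.
This yields a degree-2 equation in X; solving on (0,1), X = 0.796.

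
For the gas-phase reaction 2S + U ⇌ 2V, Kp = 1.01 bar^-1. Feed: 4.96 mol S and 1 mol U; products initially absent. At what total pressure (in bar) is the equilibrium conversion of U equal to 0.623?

P = 1.58 bar

Basis: 1 mol U initially; let X = conversion of U. Extent ξ = X.
Species balance: n_S = 4.96 − 2X; n_U = 1 − X; n_V = 2X.
Summing: n_T = 5.96 − X.
Kp = p_V^2 / (p_S^2 p_U) with p_i = (n_i/n_T)·P.
At X = 0.623: the mole-fraction product g(X) = Π y_i^ν_i = 1.593. Since Kp = g(X)·P^{-1}, P = (g/Kp)^(1/1) = (1.593/1.01)^(1/1) = 1.58 bar.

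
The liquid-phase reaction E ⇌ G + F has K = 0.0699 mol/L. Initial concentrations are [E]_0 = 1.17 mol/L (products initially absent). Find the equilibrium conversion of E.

Let X = conversion of E; extent ξ = 1.17·X mol/L.
Concentrations: [E] = 1.17 − 1.17X; [G] = 1.17X; [F] = 1.17X.
K = [G] [F] / ([E]).
Equating to 0.0699 mol/L: the physical root is X = 0.216.

X = 0.216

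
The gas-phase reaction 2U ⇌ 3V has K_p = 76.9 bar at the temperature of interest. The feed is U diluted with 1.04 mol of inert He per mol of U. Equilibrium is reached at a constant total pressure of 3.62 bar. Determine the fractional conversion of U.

Take 1 mol U as basis and let X be its fractional conversion, so ξ = 0.5X.
Mole table: n_U = 1 − X; n_V = 1.5X; n_I = 1.04 (inert).
n_T = Σnᵢ = 2.04 + 0.5X.
y_i = n_i/n_T, p_i = y_i·P. K_p = p_V^3 / (p_U^2).
This yields a degree-3 equation in X; solving on (0,1), X = 0.813.

X = 0.813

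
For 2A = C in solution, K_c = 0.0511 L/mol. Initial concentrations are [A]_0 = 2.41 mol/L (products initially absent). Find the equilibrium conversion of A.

X = 0.170

Let X = conversion of A; extent ξ = 2.41X/2 mol/L.
Concentrations: [A] = 2.41 − 2.41X; [C] = 1.21X.
K_c = [C] / ([A]^2).
Setting equal to 0.0511 and solving for X on (0,1) gives X = 0.170.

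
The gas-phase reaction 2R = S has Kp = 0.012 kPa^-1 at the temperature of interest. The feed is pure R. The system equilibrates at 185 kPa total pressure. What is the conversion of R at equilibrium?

Basis: 1 mol R initially; let X = conversion of R. Extent ξ = 0.5X.
Species balance: n_R = 1 − X; n_S = 0.5X.
Total moles n_T = 1 − 0.5X.
Mole fractions y_i = n_i/n_T; Kp = p_S / (p_R^2) with p_i = y_i·P.
Equating to 0.012 kPa^-1 and solving on 0 < X < 1: X = 0.682.

X = 0.682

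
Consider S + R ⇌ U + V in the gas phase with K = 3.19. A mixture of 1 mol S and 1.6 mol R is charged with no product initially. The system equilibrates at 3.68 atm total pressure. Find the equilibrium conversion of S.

Take 1 mol S as basis and let X be its fractional conversion, so ξ = X.
At extent ξ: n_S = 1 − X; n_R = 1.6 − X; n_U = X; n_V = X.
Since Δν = 0, n_T = 2.6 throughout.
With p_i = (n_i/n_T)P, K = p_U p_V / (p_S p_R).
Setting this equal to 3.19 and taking the physical root (0 < X < 1) gives X = 0.773.

X = 0.773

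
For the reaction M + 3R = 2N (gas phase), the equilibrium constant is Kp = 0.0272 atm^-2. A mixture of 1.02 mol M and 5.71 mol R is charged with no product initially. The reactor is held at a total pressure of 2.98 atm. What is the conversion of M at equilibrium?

X = 0.333

Take 1.02 mol M as basis and let X be its fractional conversion, so ξ = 1.02X.
Species balance: n_M = 1.02 − 1.02X; n_R = 5.71 − 3.06X; n_N = 2.04X.
Total moles n_T = 6.73 − 2.04X.
y_i = n_i/n_T, p_i = y_i·P. Kp = p_N^2 / (p_M p_R^3).
Substituting and setting equal to 0.0272 atm^-2 gives a polynomial in X; the root in (0,1) is X = 0.333.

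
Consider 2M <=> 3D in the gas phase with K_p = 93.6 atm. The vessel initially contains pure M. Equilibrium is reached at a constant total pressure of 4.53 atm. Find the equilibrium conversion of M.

X = 0.769

Basis: 1 mol M initially; let X = conversion of M. Extent ξ = 0.5X.
At extent ξ: n_M = 1 − X; n_D = 1.5X.
n_T = Σnᵢ = 1 + 0.5X.
With p_i = (n_i/n_T)P, K_p = p_D^3 / (p_M^2).
This yields a degree-3 equation in X; solving on (0,1), X = 0.769.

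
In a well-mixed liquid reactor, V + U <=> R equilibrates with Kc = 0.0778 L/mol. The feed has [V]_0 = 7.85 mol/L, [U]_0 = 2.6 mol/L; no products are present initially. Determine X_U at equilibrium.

X = 0.351

Let X = conversion of U; extent ξ = 2.6·X mol/L.
Concentrations: [V] = 7.85 − 2.6X; [U] = 2.6 − 2.6X; [R] = 2.6X.
Kc = [R] / ([V] [U]).
This equals 0.0778 at X = 0.351 (the root in 0 < X < 1).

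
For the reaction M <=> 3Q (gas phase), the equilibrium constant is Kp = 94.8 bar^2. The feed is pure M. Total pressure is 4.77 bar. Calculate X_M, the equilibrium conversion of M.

X = 0.657

Basis: 1 mol M initially; let X = conversion of M. Extent ξ = X.
Species balance: n_M = 1 − X; n_Q = 3X.
Summing: n_T = 1 + 2X.
y_i = n_i/n_T, p_i = y_i·P. Kp = p_Q^3 / (p_M).
Equating to 94.8 bar^2 and solving on 0 < X < 1: X = 0.657.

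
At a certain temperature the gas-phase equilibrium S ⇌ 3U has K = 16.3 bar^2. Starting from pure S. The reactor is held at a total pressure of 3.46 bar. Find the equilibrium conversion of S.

X = 0.465

Let X = conversion of S (basis 1 mol S); extent of reaction ξ = X.
At extent ξ: n_S = 1 − X; n_U = 3X.
Total moles n_T = 1 + 2X.
Mole fractions y_i = n_i/n_T; K = p_U^3 / (p_S) with p_i = y_i·P.
Setting this equal to 16.3 bar^2 and taking the physical root (0 < X < 1) gives X = 0.465.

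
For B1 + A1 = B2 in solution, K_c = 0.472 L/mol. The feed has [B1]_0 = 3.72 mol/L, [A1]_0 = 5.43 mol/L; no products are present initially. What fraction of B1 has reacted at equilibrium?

Let X = conversion of B1; extent ξ = 3.72·X mol/L.
Concentrations: [B1] = 3.72 − 3.72X; [A1] = 5.43 − 3.72X; [B2] = 3.72X.
K_c = [B2] / ([B1] [A1]).
Equating to 0.472 L/mol: the physical root is X = 0.601.

X = 0.601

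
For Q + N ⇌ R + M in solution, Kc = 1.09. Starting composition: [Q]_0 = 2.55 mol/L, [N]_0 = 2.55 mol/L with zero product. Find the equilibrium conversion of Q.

Let X = conversion of Q; extent ξ = 2.55·X mol/L.
Concentrations: [Q] = 2.55 − 2.55X; [N] = 2.55 − 2.55X; [R] = 2.55X; [M] = 2.55X.
Kc = [R] [M] / ([Q] [N]).
This equals 1.09 at X = 0.511 (the root in 0 < X < 1).

X = 0.511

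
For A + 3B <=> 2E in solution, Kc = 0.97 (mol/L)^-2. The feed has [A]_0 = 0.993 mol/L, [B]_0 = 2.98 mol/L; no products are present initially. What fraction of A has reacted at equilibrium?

X = 0.539

Let X = conversion of A; extent ξ = 0.993·X mol/L.
Concentrations: [A] = 0.993 − 0.993X; [B] = 2.98 − 2.98X; [E] = 1.99X.
Kc = [E]^2 / ([A] [B]^3).
This equals 0.97 at X = 0.539 (the root in 0 < X < 1).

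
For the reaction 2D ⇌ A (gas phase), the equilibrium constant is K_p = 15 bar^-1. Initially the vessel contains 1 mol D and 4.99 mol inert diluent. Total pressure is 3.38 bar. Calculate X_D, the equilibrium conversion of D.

Let X = conversion of D (basis 1 mol D); extent of reaction ξ = 0.5X.
Species balance: n_D = 1 − X; n_A = 0.5X; n_I = 4.99 (inert).
Total moles n_T = 5.99 − 0.5X.
y_i = n_i/n_T, p_i = y_i·P. K_p = p_A / (p_D^2).
Setting this equal to 15 bar^-1 and taking the physical root (0 < X < 1) gives X = 0.791.

X = 0.791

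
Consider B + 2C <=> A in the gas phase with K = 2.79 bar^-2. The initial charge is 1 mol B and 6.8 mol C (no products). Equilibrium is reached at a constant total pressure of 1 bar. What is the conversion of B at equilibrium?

X = 0.666

Take 1 mol B as basis and let X be its fractional conversion, so ξ = X.
Moles: n_B = 1 − X; n_C = 6.8 − 2X; n_A = X.
Total moles n_T = 7.8 − 2X.
y_i = n_i/n_T, p_i = y_i·P. K = p_A / (p_B p_C^2).
Setting this equal to 2.79 bar^-2 and taking the physical root (0 < X < 1) gives X = 0.666.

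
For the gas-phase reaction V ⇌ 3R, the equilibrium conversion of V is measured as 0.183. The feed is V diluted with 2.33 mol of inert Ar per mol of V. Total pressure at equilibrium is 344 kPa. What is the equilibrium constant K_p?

Let X = conversion of V (basis 1 mol V); extent of reaction ξ = X.
Species balance: n_V = 1 − X; n_R = 3X; n_I = 2.33 (inert).
Summing: n_T = 3.33 + 2X.
At X = 0.183: n_V = 0.817, n_R = 0.549, n_T = 3.7.
p_i = (n_i/n_T)·P. K_p = p_R^3 / (p_V) = 1.75e+03 kPa^2.

K_p = 1.75e+03 kPa^2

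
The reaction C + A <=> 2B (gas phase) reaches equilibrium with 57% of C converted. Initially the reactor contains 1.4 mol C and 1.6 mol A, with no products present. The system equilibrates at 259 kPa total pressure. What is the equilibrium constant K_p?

K_p = 5.28

Let X = conversion of C (basis 1.4 mol C); extent of reaction ξ = 1.4X.
At extent ξ: n_C = 1.4 − 1.4X; n_A = 1.6 − 1.4X; n_B = 2.8X.
n_T stays at 3 (no change in mole number).
At X = 0.57: n_C = 0.602, n_A = 0.802, n_B = 1.6, n_T = 3.
p_i = (n_i/n_T)·P. K_p = p_B^2 / (p_C p_A) = 5.28.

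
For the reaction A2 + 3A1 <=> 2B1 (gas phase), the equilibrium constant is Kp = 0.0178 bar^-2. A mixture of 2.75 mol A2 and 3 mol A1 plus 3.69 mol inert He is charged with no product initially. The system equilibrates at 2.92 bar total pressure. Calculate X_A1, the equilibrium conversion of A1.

X = 0.142

Basis: 3 mol A1 initially; let X = conversion of A1. Extent ξ = X.
At extent ξ: n_A2 = 2.75 − X; n_A1 = 3 − 3X; n_B1 = 2X; n_I = 3.69 (inert).
n_T = Σnᵢ = 9.44 − 2X.
Mole fractions y_i = n_i/n_T; Kp = p_B1^2 / (p_A2 p_A1^3) with p_i = y_i·P.
Equating to 0.0178 bar^-2 and solving on 0 < X < 1: X = 0.142.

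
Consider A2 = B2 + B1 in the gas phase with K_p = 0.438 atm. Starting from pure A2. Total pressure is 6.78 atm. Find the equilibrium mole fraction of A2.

Let X = conversion of A2 (basis 1 mol A2); extent of reaction ξ = X.
Moles: n_A2 = 1 − X; n_B2 = X; n_B1 = X.
Summing: n_T = 1 + X.
With p_i = (n_i/n_T)P, K_p = p_B2 p_B1 / (p_A2).
This yields a degree-2 equation in X; solving on (0,1), X = 0.246.
Then n_A2 = 0.754, n_T = 1.25, so y_A2 = 0.605.

y_A2 = 0.605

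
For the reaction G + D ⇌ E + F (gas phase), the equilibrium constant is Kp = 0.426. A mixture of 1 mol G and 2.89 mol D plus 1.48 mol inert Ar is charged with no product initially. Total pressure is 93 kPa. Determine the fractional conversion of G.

Let X = conversion of G (basis 1 mol G); extent of reaction ξ = X.
Species balance: n_G = 1 − X; n_D = 2.89 − X; n_E = X; n_F = X; n_I = 1.48 (inert).
Total moles n_T = 5.37 (Δν = 0, constant).
y_i = n_i/n_T, p_i = y_i·P. Kp = p_E p_F / (p_G p_D).
Setting this equal to 0.426 and taking the physical root (0 < X < 1) gives X = 0.613.

X = 0.613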